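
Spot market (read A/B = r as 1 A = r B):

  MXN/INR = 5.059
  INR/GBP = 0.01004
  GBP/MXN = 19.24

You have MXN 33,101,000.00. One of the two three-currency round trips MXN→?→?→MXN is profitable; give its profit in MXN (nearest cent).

Profit: MXN 770,751.49

Profitable loop is MXN → GBP → INR → MXN:
MXN 33,101,000.00 ÷ 19.24 = GBP 1,720,426.20
GBP 1,720,426.20 ÷ 0.01004 = INR 171,357,190.78
INR 171,357,190.78 ÷ 5.059 = MXN 33,871,751.49
Profit = MXN 33,871,751.49 − MXN 33,101,000.00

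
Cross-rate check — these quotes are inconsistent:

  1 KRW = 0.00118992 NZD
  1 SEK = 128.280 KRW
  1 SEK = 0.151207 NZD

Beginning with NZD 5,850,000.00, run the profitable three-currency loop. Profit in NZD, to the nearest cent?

Profit: NZD 55,554.54

Profitable loop is NZD → SEK → KRW → NZD:
NZD 5,850,000.00 ÷ 0.151207 = SEK 38,688,685.05
SEK 38,688,685.05 × 128.280 = KRW 4,962,984,518
KRW 4,962,984,518 × 0.00118992 = NZD 5,905,554.54
Profit = NZD 5,905,554.54 − NZD 5,850,000.00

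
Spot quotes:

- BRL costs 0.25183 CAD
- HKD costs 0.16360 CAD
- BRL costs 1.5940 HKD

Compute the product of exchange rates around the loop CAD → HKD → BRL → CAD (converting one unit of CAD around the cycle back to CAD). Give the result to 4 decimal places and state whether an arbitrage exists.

0.9657 (arbitrage exists)

Around CAD → HKD → BRL → CAD: 1 ÷ 0.16360 ÷ 1.5940 × 0.25183 = 0.965686
Product < 1; profitable direction is CAD → BRL → HKD → CAD.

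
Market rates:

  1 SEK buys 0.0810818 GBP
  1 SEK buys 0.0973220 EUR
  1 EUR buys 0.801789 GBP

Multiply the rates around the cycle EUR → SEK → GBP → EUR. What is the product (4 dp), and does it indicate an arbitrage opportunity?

Around EUR → SEK → GBP → EUR: 1 ÷ 0.0973220 × 0.0810818 ÷ 0.801789 = 1.039088
Product > 1; profitable direction is EUR → SEK → GBP → EUR.

1.0391 (arbitrage exists)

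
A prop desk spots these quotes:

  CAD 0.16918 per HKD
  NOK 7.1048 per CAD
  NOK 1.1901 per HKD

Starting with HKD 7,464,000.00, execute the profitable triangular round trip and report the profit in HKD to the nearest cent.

Profit: HKD 74,571.41

Profitable loop is HKD → CAD → NOK → HKD:
HKD 7,464,000.00 × 0.16918 = CAD 1,262,759.52
CAD 1,262,759.52 × 7.1048 = NOK 8,971,653.84
NOK 8,971,653.84 ÷ 1.1901 = HKD 7,538,571.41
Profit = HKD 7,538,571.41 − HKD 7,464,000.00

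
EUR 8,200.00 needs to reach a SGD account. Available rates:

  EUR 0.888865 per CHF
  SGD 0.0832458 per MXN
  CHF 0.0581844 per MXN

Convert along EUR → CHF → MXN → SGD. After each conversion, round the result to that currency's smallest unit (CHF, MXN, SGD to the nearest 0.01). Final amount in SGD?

SGD 13,198.78

EUR 8,200.00 ÷ 0.888865 = CHF 9,225.25
CHF 9,225.25 ÷ 0.0581844 = MXN 158,551.95
MXN 158,551.95 × 0.0832458 = SGD 13,198.78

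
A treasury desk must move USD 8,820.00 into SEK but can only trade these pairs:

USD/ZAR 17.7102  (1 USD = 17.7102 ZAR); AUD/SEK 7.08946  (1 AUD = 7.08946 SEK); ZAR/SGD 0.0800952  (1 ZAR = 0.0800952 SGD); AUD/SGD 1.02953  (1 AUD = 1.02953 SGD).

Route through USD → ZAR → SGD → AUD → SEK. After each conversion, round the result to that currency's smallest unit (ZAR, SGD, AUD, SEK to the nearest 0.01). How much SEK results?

SEK 86,153.46

USD 8,820.00 × 17.7102 = ZAR 156,203.96
ZAR 156,203.96 × 0.0800952 = SGD 12,511.19
SGD 12,511.19 ÷ 1.02953 = AUD 12,152.33
AUD 12,152.33 × 7.08946 = SEK 86,153.46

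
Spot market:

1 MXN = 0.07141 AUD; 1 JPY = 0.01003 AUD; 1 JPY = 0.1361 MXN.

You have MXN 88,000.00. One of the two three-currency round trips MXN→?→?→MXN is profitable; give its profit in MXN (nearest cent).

Profit: MXN 2,816.85

Profitable loop is MXN → JPY → AUD → MXN:
MXN 88,000.00 ÷ 0.1361 = JPY 646,583
JPY 646,583 × 0.01003 = AUD 6,485.23
AUD 6,485.23 ÷ 0.07141 = MXN 90,816.85
Profit = MXN 90,816.85 − MXN 88,000.00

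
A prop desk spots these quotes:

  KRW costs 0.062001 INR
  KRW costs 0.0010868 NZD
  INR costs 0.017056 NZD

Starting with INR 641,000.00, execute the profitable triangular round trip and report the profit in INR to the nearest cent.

Profit: INR 17,766.91

Profitable loop is INR → KRW → NZD → INR:
INR 641,000.00 ÷ 0.062001 = KRW 10,338,543
KRW 10,338,543 × 0.0010868 = NZD 11,235.93
NZD 11,235.93 ÷ 0.017056 = INR 658,766.91
Profit = INR 658,766.91 − INR 641,000.00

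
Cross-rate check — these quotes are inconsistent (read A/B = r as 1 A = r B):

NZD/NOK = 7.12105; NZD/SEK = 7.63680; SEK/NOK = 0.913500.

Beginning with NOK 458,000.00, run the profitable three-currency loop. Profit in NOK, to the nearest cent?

Profitable loop is NOK → SEK → NZD → NOK:
NOK 458,000.00 ÷ 0.913500 = SEK 501,368.36
SEK 501,368.36 ÷ 7.63680 = NZD 65,651.63
NZD 65,651.63 × 7.12105 = NOK 467,508.54
Profit = NOK 467,508.54 − NOK 458,000.00

Profit: NOK 9,508.54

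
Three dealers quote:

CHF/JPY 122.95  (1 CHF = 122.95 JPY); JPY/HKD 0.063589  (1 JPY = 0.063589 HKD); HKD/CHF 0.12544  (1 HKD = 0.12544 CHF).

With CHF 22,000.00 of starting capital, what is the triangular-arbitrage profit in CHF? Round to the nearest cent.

Profitable loop is CHF → HKD → JPY → CHF:
CHF 22,000.00 ÷ 0.12544 = HKD 175,382.65
HKD 175,382.65 ÷ 0.063589 = JPY 2,758,066
JPY 2,758,066 ÷ 122.95 = CHF 22,432.42
Profit = CHF 22,432.42 − CHF 22,000.00

Profit: CHF 432.42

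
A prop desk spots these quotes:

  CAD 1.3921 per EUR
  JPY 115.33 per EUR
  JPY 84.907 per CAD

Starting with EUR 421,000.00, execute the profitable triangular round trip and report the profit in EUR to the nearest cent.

Profitable loop is EUR → CAD → JPY → EUR:
EUR 421,000.00 × 1.3921 = CAD 586,074.10
CAD 586,074.10 × 84.907 = JPY 49,761,794
JPY 49,761,794 ÷ 115.33 = EUR 431,473.11
Profit = EUR 431,473.11 − EUR 421,000.00

Profit: EUR 10,473.11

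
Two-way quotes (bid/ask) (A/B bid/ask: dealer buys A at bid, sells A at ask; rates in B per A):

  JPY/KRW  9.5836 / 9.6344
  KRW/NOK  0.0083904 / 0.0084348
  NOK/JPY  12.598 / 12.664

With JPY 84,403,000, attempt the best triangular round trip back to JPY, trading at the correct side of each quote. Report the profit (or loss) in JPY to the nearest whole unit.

Best loop JPY → KRW → NOK → JPY:
JPY 84,403,000 × 9.5836 (sell JPY at bid) = KRW 808,884,591
KRW 808,884,591 × 0.0083904 (sell KRW at bid) = NOK 6,786,865.27
NOK 6,786,865.27 × 12.598 (sell NOK at bid) = JPY 85,500,929

Net profit: JPY 1,097,929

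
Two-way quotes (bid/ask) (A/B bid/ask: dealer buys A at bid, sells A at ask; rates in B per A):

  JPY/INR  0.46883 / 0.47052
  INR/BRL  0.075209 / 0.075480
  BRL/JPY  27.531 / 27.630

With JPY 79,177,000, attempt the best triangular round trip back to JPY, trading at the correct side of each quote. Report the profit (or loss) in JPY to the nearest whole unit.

Net profit: JPY 1,510,856

Best loop JPY → BRL → INR → JPY:
JPY 79,177,000 ÷ 27.630 (buy BRL at ask) = BRL 2,865,617.08
BRL 2,865,617.08 ÷ 0.075480 (buy INR at ask) = INR 37,965,250.17
INR 37,965,250.17 ÷ 0.47052 (buy JPY at ask) = JPY 80,687,856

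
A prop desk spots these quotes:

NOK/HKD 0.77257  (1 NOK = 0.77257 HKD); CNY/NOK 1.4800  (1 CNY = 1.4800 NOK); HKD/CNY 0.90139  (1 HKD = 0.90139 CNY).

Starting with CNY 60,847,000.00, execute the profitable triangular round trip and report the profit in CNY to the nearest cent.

Profitable loop is CNY → NOK → HKD → CNY:
CNY 60,847,000.00 × 1.4800 = NOK 90,053,560.00
NOK 90,053,560.00 × 0.77257 = HKD 69,572,678.85
HKD 69,572,678.85 × 0.90139 = CNY 62,712,116.99
Profit = CNY 62,712,116.99 − CNY 60,847,000.00

Profit: CNY 1,865,116.99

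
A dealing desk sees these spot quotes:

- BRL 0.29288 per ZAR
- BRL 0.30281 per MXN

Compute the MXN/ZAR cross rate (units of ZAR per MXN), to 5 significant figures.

1 MXN × 0.30281 = 0.30281 BRL
0.30281 BRL ÷ 0.29288 = 1.0339 ZAR

MXN/ZAR = 1.0339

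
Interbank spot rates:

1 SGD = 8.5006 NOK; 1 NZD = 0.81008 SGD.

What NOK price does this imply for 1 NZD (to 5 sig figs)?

1 NZD × 0.81008 = 0.81008 SGD
0.81008 SGD × 8.5006 = 6.88617 NOK

NZD/NOK = 6.8862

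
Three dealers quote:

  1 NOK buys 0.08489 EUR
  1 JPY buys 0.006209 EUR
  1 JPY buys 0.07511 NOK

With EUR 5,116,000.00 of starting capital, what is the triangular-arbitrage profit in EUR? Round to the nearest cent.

Profitable loop is EUR → JPY → NOK → EUR:
EUR 5,116,000.00 ÷ 0.006209 = JPY 823,965,212
JPY 823,965,212 × 0.07511 = NOK 61,888,027.06
NOK 61,888,027.06 × 0.08489 = EUR 5,253,674.62
Profit = EUR 5,253,674.62 − EUR 5,116,000.00

Profit: EUR 137,674.62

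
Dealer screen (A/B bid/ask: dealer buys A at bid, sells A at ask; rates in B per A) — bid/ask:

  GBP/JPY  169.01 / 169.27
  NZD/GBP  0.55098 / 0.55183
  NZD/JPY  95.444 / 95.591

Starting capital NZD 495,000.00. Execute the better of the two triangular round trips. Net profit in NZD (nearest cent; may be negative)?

Best loop NZD → JPY → GBP → NZD:
NZD 495,000.00 × 95.444 (sell NZD at bid) = JPY 47,244,780
JPY 47,244,780 ÷ 169.27 (buy GBP at ask) = GBP 279,109.00
GBP 279,109.00 ÷ 0.55183 (buy NZD at ask) = NZD 505,788.01

Net profit: NZD 10,788.01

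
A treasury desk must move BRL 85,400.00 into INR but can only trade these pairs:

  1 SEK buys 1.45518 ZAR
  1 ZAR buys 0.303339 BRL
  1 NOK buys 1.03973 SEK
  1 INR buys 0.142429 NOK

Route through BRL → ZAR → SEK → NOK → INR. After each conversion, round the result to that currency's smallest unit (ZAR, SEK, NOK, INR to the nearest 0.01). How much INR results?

BRL 85,400.00 ÷ 0.303339 = ZAR 281,533.20
ZAR 281,533.20 ÷ 1.45518 = SEK 193,469.67
SEK 193,469.67 ÷ 1.03973 = NOK 186,076.84
NOK 186,076.84 ÷ 0.142429 = INR 1,306,453.32

INR 1,306,453.32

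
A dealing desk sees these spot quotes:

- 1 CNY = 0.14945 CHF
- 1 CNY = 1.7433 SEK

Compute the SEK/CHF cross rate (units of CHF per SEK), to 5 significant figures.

1 SEK ÷ 1.7433 = 0.573625 CNY
0.573625 CNY × 0.14945 = 0.0857282 CHF

SEK/CHF = 0.085728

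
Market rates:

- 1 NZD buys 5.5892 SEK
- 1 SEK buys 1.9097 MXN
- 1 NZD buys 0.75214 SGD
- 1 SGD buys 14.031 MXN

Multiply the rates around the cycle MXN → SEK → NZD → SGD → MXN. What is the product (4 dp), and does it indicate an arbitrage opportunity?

0.9887 (arbitrage exists)

Around MXN → SEK → NZD → SGD → MXN: 1 ÷ 1.9097 ÷ 5.5892 × 0.75214 × 14.031 = 0.988718
Product < 1; profitable direction is MXN → SGD → NZD → SEK → MXN.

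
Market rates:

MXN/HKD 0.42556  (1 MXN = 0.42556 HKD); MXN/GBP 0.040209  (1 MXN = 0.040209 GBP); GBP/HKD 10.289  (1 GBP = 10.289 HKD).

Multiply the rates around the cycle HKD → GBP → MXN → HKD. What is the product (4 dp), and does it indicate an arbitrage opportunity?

Around HKD → GBP → MXN → HKD: 1 ÷ 10.289 ÷ 0.040209 × 0.42556 = 1.028642
Product > 1; profitable direction is HKD → GBP → MXN → HKD.

1.0286 (arbitrage exists)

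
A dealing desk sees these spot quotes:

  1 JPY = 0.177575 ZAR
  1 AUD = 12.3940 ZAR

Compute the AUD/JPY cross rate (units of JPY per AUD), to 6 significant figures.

AUD/JPY = 69.7959

1 AUD × 12.3940 = 12.394 ZAR
12.394 ZAR ÷ 0.177575 = 69.7959 JPY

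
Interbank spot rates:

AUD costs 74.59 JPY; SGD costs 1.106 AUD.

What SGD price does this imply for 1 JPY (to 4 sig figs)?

JPY/SGD = 0.01212

1 JPY ÷ 74.59 = 0.0134066 AUD
0.0134066 AUD ÷ 1.106 = 0.0121217 SGD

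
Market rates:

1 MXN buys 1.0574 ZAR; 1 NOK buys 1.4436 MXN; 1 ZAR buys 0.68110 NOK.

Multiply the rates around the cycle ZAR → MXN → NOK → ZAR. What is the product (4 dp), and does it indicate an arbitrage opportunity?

0.9618 (arbitrage exists)

Around ZAR → MXN → NOK → ZAR: 1 ÷ 1.0574 ÷ 1.4436 ÷ 0.68110 = 0.961840
Product < 1; profitable direction is ZAR → NOK → MXN → ZAR.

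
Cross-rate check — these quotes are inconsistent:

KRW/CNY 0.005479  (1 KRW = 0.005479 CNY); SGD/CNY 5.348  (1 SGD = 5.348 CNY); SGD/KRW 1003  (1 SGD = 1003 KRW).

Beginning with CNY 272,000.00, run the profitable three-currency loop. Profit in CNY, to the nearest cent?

Profit: CNY 7,498.67

Profitable loop is CNY → SGD → KRW → CNY:
CNY 272,000.00 ÷ 5.348 = SGD 50,860.13
SGD 50,860.13 × 1003 = KRW 51,012,715
KRW 51,012,715 × 0.005479 = CNY 279,498.67
Profit = CNY 279,498.67 − CNY 272,000.00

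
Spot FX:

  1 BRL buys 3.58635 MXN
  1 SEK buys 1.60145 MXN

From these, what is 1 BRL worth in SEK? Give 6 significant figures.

BRL/SEK = 2.23944

1 BRL × 3.58635 = 3.58635 MXN
3.58635 MXN ÷ 1.60145 = 2.23944 SEK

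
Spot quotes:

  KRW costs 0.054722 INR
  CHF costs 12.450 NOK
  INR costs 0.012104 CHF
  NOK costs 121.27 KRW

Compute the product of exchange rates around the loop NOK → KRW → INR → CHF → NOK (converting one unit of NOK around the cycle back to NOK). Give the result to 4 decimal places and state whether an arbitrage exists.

Around NOK → KRW → INR → CHF → NOK: 1 × 121.27 × 0.054722 × 0.012104 × 12.450 = 1.000031
Product ≈ 1 (deviation 0.003%, within rounding noise).

1.0000 (no arbitrage)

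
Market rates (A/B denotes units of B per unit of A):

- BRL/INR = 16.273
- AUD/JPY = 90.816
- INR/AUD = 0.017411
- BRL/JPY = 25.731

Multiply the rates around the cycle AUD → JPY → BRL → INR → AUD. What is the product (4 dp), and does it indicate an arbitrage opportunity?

1.0000 (no arbitrage)

Around AUD → JPY → BRL → INR → AUD: 1 × 90.816 ÷ 25.731 × 16.273 × 0.017411 = 0.999993
Product ≈ 1 (deviation 0.001%, within rounding noise).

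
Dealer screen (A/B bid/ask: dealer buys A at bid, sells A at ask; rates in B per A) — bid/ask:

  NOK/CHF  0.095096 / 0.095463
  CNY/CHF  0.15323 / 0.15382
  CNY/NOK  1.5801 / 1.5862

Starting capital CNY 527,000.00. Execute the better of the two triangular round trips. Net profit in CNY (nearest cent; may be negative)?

Best loop CNY → CHF → NOK → CNY:
CNY 527,000.00 × 0.15323 (sell CNY at bid) = CHF 80,752.21
CHF 80,752.21 ÷ 0.095463 (buy NOK at ask) = NOK 845,900.61
NOK 845,900.61 ÷ 1.5862 (buy CNY at ask) = CNY 533,287.49

Net profit: CNY 6,287.49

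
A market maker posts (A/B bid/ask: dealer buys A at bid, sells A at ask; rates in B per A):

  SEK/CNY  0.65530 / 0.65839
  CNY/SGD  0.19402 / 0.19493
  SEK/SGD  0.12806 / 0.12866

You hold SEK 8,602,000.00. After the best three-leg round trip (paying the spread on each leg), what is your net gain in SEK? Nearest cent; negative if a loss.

Best loop SEK → SGD → CNY → SEK:
SEK 8,602,000.00 × 0.12806 (sell SEK at bid) = SGD 1,101,572.12
SGD 1,101,572.12 ÷ 0.19493 (buy CNY at ask) = CNY 5,651,116.40
CNY 5,651,116.40 ÷ 0.65839 (buy SEK at ask) = SEK 8,583,235.47

Net result: SEK -18,764.53 (no profitable arbitrage after spreads)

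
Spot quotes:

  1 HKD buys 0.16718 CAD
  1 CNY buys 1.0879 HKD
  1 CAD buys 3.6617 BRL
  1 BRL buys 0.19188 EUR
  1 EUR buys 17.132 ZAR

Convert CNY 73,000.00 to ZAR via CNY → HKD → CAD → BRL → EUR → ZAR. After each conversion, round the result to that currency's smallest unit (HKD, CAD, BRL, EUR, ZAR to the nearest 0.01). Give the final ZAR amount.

ZAR 159,814.66

CNY 73,000.00 × 1.0879 = HKD 79,416.70
HKD 79,416.70 × 0.16718 = CAD 13,276.88
CAD 13,276.88 × 3.6617 = BRL 48,615.95
BRL 48,615.95 × 0.19188 = EUR 9,328.43
EUR 9,328.43 × 17.132 = ZAR 159,814.66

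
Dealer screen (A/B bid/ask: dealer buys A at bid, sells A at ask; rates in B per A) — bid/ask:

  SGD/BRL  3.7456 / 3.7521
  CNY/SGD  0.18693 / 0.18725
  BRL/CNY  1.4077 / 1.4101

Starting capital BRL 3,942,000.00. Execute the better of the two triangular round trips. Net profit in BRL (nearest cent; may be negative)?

Best loop BRL → SGD → CNY → BRL:
BRL 3,942,000.00 ÷ 3.7521 (buy SGD at ask) = SGD 1,050,611.66
SGD 1,050,611.66 ÷ 0.18725 (buy CNY at ask) = CNY 5,610,743.16
CNY 5,610,743.16 ÷ 1.4101 (buy BRL at ask) = BRL 3,978,968.27

Net profit: BRL 36,968.27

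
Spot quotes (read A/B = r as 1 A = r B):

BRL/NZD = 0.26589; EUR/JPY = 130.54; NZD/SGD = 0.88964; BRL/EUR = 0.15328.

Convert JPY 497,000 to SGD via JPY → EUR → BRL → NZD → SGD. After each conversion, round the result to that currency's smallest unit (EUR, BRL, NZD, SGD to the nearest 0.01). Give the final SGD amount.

JPY 497,000 ÷ 130.54 = EUR 3,807.26
EUR 3,807.26 ÷ 0.15328 = BRL 24,838.60
BRL 24,838.60 × 0.26589 = NZD 6,604.34
NZD 6,604.34 × 0.88964 = SGD 5,875.49

SGD 5,875.49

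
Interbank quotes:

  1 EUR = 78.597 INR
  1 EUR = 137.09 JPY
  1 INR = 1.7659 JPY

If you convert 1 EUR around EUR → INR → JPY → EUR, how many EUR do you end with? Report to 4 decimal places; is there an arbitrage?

Around EUR → INR → JPY → EUR: 1 × 78.597 × 1.7659 ÷ 137.09 = 1.012433
Product > 1; profitable direction is EUR → INR → JPY → EUR.

1.0124 (arbitrage exists)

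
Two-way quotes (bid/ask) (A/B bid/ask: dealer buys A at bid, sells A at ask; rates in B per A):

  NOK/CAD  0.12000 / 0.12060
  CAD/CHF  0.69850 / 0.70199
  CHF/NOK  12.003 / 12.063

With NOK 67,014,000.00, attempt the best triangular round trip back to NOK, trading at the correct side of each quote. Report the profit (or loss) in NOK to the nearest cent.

Best loop NOK → CAD → CHF → NOK:
NOK 67,014,000.00 × 0.12000 (sell NOK at bid) = CAD 8,041,680.00
CAD 8,041,680.00 × 0.69850 (sell CAD at bid) = CHF 5,617,113.48
CHF 5,617,113.48 × 12.003 (sell CHF at bid) = NOK 67,422,213.10

Net profit: NOK 408,213.10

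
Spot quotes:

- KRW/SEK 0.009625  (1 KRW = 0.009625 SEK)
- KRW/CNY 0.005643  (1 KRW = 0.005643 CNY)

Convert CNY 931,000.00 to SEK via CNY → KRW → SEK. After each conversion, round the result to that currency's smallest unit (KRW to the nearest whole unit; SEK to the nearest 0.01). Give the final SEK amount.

CNY 931,000.00 ÷ 0.005643 = KRW 164,983,165
KRW 164,983,165 × 0.009625 = SEK 1,587,962.96

SEK 1,587,962.96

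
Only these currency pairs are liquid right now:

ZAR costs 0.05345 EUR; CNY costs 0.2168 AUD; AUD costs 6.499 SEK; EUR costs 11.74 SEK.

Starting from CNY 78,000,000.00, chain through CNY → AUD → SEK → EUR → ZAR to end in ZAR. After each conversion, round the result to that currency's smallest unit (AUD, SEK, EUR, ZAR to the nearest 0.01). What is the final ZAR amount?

ZAR 175,139,703.84

CNY 78,000,000.00 × 0.2168 = AUD 16,910,400.00
AUD 16,910,400.00 × 6.499 = SEK 109,900,689.60
SEK 109,900,689.60 ÷ 11.74 = EUR 9,361,217.17
EUR 9,361,217.17 ÷ 0.05345 = ZAR 175,139,703.84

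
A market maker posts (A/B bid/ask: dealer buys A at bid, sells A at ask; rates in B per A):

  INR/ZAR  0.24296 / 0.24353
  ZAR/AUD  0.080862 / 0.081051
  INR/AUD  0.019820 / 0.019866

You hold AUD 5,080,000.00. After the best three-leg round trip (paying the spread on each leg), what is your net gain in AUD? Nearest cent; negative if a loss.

Net profit: AUD 21,014.01

Best loop AUD → ZAR → INR → AUD:
AUD 5,080,000.00 ÷ 0.081051 (buy ZAR at ask) = ZAR 62,676,586.35
ZAR 62,676,586.35 ÷ 0.24353 (buy INR at ask) = INR 257,367,003.44
INR 257,367,003.44 × 0.019820 (sell INR at bid) = AUD 5,101,014.01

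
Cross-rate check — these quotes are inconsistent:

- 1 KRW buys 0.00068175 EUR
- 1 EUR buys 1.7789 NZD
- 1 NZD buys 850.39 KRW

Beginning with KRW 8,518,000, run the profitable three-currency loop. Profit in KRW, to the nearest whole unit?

Profitable loop is KRW → EUR → NZD → KRW:
KRW 8,518,000 × 0.00068175 = EUR 5,807.15
EUR 5,807.15 × 1.7789 = NZD 10,330.33
NZD 10,330.33 × 850.39 = KRW 8,784,812
Profit = KRW 8,784,812 − KRW 8,518,000

Profit: KRW 266,812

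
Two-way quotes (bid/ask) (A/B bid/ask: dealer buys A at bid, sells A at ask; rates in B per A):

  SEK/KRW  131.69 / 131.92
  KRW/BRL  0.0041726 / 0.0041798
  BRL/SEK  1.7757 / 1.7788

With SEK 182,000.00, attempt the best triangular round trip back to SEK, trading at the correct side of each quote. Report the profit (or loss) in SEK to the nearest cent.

Net profit: SEK 3,557.33

Best loop SEK → BRL → KRW → SEK:
SEK 182,000.00 ÷ 1.7788 (buy BRL at ask) = BRL 102,316.17
BRL 102,316.17 ÷ 0.0041798 (buy KRW at ask) = KRW 24,478,723
KRW 24,478,723 ÷ 131.92 (buy SEK at ask) = SEK 185,557.33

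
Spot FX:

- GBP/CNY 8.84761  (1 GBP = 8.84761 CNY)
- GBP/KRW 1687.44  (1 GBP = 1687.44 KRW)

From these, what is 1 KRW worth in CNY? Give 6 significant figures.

KRW/CNY = 0.00524321

1 KRW ÷ 1687.44 = 0.000592614 GBP
0.000592614 GBP × 8.84761 = 0.00524321 CNY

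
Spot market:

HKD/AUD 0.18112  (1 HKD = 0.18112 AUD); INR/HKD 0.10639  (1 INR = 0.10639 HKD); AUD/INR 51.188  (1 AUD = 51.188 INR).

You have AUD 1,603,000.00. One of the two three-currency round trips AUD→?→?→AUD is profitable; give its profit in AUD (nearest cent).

Profitable loop is AUD → HKD → INR → AUD:
AUD 1,603,000.00 ÷ 0.18112 = HKD 8,850,485.87
HKD 8,850,485.87 ÷ 0.10639 = INR 83,189,076.66
INR 83,189,076.66 ÷ 51.188 = AUD 1,625,167.55
Profit = AUD 1,625,167.55 − AUD 1,603,000.00

Profit: AUD 22,167.55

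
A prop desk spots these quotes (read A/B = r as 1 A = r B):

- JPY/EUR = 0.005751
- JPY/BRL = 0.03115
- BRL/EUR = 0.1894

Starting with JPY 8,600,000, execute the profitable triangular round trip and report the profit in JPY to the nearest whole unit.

Profitable loop is JPY → BRL → EUR → JPY:
JPY 8,600,000 × 0.03115 = BRL 267,890.00
BRL 267,890.00 × 0.1894 = EUR 50,738.37
EUR 50,738.37 ÷ 0.005751 = JPY 8,822,529
Profit = JPY 8,822,529 − JPY 8,600,000

Profit: JPY 222,529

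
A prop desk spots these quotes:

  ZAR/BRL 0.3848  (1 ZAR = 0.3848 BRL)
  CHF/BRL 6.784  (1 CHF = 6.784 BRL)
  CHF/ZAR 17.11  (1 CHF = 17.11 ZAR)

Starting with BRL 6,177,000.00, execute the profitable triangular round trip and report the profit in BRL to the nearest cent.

Profitable loop is BRL → ZAR → CHF → BRL:
BRL 6,177,000.00 ÷ 0.3848 = ZAR 16,052,494.80
ZAR 16,052,494.80 ÷ 17.11 = CHF 938,193.73
CHF 938,193.73 × 6.784 = BRL 6,364,706.30
Profit = BRL 6,364,706.30 − BRL 6,177,000.00

Profit: BRL 187,706.30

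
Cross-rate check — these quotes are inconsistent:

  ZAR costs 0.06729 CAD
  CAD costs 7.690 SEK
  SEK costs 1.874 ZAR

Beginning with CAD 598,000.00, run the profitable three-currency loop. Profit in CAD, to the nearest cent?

Profitable loop is CAD → ZAR → SEK → CAD:
CAD 598,000.00 ÷ 0.06729 = ZAR 8,886,907.42
ZAR 8,886,907.42 ÷ 1.874 = SEK 4,742,213.14
SEK 4,742,213.14 ÷ 7.690 = CAD 616,672.71
Profit = CAD 616,672.71 − CAD 598,000.00

Profit: CAD 18,672.71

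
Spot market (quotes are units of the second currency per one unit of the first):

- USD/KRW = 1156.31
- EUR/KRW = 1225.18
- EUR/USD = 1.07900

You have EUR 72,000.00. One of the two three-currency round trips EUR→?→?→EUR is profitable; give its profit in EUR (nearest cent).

Profit: EUR 1,320.99

Profitable loop is EUR → USD → KRW → EUR:
EUR 72,000.00 × 1.07900 = USD 77,688.00
USD 77,688.00 × 1156.31 = KRW 89,831,411
KRW 89,831,411 ÷ 1225.18 = EUR 73,320.99
Profit = EUR 73,320.99 − EUR 72,000.00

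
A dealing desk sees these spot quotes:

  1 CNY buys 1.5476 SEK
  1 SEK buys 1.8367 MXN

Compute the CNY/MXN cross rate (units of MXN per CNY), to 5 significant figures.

CNY/MXN = 2.8425

1 CNY × 1.5476 = 1.5476 SEK
1.5476 SEK × 1.8367 = 2.84248 MXN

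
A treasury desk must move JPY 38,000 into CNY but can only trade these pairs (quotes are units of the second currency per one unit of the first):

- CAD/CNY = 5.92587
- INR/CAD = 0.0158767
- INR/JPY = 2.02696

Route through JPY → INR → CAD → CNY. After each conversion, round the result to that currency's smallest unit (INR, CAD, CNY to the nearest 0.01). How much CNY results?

JPY 38,000 ÷ 2.02696 = INR 18,747.29
INR 18,747.29 × 0.0158767 = CAD 297.65
CAD 297.65 × 5.92587 = CNY 1,763.84

CNY 1,763.84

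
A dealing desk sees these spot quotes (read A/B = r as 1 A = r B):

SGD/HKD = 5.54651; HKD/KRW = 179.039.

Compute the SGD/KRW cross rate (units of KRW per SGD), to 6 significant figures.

SGD/KRW = 993.042

1 SGD × 5.54651 = 5.54651 HKD
5.54651 HKD × 179.039 = 993.042 KRW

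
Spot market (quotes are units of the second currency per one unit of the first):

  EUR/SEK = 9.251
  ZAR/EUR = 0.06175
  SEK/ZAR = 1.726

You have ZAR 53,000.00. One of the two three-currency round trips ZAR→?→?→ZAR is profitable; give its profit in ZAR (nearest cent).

Profit: ZAR 753.83

Profitable loop is ZAR → SEK → EUR → ZAR:
ZAR 53,000.00 ÷ 1.726 = SEK 30,706.84
SEK 30,706.84 ÷ 9.251 = EUR 3,319.30
EUR 3,319.30 ÷ 0.06175 = ZAR 53,753.83
Profit = ZAR 53,753.83 − ZAR 53,000.00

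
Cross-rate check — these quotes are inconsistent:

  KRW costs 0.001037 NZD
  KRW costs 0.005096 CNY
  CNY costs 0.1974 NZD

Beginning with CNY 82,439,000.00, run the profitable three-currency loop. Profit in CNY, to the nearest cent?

Profitable loop is CNY → KRW → NZD → CNY:
CNY 82,439,000.00 ÷ 0.005096 = KRW 16,177,197,802
KRW 16,177,197,802 × 0.001037 = NZD 16,775,754.12
NZD 16,775,754.12 ÷ 0.1974 = CNY 84,983,556.84
Profit = CNY 84,983,556.84 − CNY 82,439,000.00

Profit: CNY 2,544,556.84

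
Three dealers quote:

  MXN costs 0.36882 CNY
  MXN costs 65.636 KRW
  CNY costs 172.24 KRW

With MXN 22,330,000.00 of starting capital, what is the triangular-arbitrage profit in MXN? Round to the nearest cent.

Profit: MXN 741,846.26

Profitable loop is MXN → KRW → CNY → MXN:
MXN 22,330,000.00 × 65.636 = KRW 1,465,651,880
KRW 1,465,651,880 ÷ 172.24 = CNY 8,509,358.34
CNY 8,509,358.34 ÷ 0.36882 = MXN 23,071,846.26
Profit = MXN 23,071,846.26 − MXN 22,330,000.00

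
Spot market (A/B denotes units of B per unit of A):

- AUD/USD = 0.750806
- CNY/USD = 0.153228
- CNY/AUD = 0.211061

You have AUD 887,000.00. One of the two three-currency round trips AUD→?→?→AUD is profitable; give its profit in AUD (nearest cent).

Profitable loop is AUD → USD → CNY → AUD:
AUD 887,000.00 × 0.750806 = USD 665,964.92
USD 665,964.92 ÷ 0.153228 = CNY 4,346,235.17
CNY 4,346,235.17 × 0.211061 = AUD 917,320.74
Profit = AUD 917,320.74 − AUD 887,000.00

Profit: AUD 30,320.74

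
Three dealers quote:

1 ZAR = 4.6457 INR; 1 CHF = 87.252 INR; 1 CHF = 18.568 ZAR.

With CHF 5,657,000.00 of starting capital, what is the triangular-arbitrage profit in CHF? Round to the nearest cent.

Profitable loop is CHF → INR → ZAR → CHF:
CHF 5,657,000.00 × 87.252 = INR 493,584,564.00
INR 493,584,564.00 ÷ 4.6457 = ZAR 106,245,466.56
ZAR 106,245,466.56 ÷ 18.568 = CHF 5,721,966.10
Profit = CHF 5,721,966.10 − CHF 5,657,000.00

Profit: CHF 64,966.10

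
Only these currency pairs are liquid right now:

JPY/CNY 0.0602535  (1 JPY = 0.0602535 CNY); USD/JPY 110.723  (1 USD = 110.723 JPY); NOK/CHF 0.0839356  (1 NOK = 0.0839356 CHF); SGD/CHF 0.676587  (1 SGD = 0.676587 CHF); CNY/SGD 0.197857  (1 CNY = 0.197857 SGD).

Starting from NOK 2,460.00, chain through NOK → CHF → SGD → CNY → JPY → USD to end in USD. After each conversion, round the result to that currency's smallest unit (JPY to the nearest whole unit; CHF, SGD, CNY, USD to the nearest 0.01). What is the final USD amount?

NOK 2,460.00 × 0.0839356 = CHF 206.48
CHF 206.48 ÷ 0.676587 = SGD 305.18
SGD 305.18 ÷ 0.197857 = CNY 1,542.43
CNY 1,542.43 ÷ 0.0602535 = JPY 25,599
JPY 25,599 ÷ 110.723 = USD 231.20

USD 231.20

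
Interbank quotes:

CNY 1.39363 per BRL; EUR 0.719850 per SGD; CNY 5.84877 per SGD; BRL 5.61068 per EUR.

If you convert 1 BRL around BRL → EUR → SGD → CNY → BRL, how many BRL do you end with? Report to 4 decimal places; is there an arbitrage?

Around BRL → EUR → SGD → CNY → BRL: 1 ÷ 5.61068 ÷ 0.719850 × 5.84877 ÷ 1.39363 = 1.039105
Product > 1; profitable direction is BRL → EUR → SGD → CNY → BRL.

1.0391 (arbitrage exists)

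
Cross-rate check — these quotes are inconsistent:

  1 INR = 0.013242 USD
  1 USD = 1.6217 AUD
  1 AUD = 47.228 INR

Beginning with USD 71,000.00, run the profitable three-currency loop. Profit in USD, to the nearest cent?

Profitable loop is USD → AUD → INR → USD:
USD 71,000.00 × 1.6217 = AUD 115,140.70
AUD 115,140.70 × 47.228 = INR 5,437,864.98
INR 5,437,864.98 × 0.013242 = USD 72,008.21
Profit = USD 72,008.21 − USD 71,000.00

Profit: USD 1,008.21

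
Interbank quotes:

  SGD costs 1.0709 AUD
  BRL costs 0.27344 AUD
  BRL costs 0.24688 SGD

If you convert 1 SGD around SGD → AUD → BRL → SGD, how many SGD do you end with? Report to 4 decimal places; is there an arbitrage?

0.9669 (arbitrage exists)

Around SGD → AUD → BRL → SGD: 1 × 1.0709 ÷ 0.27344 × 0.24688 = 0.966880
Product < 1; profitable direction is SGD → BRL → AUD → SGD.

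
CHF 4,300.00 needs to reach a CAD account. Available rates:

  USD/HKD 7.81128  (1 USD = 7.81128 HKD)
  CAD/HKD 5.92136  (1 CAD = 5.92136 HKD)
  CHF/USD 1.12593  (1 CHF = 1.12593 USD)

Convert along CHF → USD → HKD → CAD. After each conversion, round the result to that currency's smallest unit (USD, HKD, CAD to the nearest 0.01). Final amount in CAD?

CHF 4,300.00 × 1.12593 = USD 4,841.50
USD 4,841.50 × 7.81128 = HKD 37,818.31
HKD 37,818.31 ÷ 5.92136 = CAD 6,386.76

CAD 6,386.76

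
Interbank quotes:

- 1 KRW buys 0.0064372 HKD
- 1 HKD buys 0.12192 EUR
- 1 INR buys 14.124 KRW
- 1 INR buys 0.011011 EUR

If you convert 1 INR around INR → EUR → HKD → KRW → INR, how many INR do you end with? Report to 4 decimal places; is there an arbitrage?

0.9933 (arbitrage exists)

Around INR → EUR → HKD → KRW → INR: 1 × 0.011011 ÷ 0.12192 ÷ 0.0064372 ÷ 14.124 = 0.993338
Product < 1; profitable direction is INR → KRW → HKD → EUR → INR.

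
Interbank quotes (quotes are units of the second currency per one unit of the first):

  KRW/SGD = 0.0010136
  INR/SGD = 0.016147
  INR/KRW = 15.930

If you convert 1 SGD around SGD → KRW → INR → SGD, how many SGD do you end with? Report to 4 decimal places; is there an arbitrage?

1.0000 (no arbitrage)

Around SGD → KRW → INR → SGD: 1 ÷ 0.0010136 ÷ 15.930 × 0.016147 = 1.000022
Product ≈ 1 (deviation 0.002%, within rounding noise).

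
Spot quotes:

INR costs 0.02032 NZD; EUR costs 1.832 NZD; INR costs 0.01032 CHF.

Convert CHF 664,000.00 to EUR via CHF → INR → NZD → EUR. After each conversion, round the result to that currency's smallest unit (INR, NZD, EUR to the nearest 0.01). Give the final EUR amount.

CHF 664,000.00 ÷ 0.01032 = INR 64,341,085.27
INR 64,341,085.27 × 0.02032 = NZD 1,307,410.85
NZD 1,307,410.85 ÷ 1.832 = EUR 713,652.21

EUR 713,652.21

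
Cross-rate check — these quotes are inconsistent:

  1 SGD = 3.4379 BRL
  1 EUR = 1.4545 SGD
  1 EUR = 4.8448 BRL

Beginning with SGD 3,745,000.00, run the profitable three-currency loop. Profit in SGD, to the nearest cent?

Profitable loop is SGD → BRL → EUR → SGD:
SGD 3,745,000.00 × 3.4379 = BRL 12,874,935.50
BRL 12,874,935.50 ÷ 4.8448 = EUR 2,657,475.13
EUR 2,657,475.13 × 1.4545 = SGD 3,865,297.57
Profit = SGD 3,865,297.57 − SGD 3,745,000.00

Profit: SGD 120,297.57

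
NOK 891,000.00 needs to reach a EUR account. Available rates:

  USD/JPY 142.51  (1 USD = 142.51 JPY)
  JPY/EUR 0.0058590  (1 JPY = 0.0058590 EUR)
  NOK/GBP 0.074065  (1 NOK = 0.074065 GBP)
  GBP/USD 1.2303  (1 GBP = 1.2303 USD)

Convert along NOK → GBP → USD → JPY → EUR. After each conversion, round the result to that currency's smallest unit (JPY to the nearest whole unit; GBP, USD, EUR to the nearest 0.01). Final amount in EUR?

NOK 891,000.00 × 0.074065 = GBP 65,991.92
GBP 65,991.92 × 1.2303 = USD 81,189.86
USD 81,189.86 × 142.51 = JPY 11,570,367
JPY 11,570,367 × 0.0058590 = EUR 67,790.78

EUR 67,790.78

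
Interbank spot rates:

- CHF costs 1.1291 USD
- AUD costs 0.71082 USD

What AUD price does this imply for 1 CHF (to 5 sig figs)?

CHF/AUD = 1.5884

1 CHF × 1.1291 = 1.1291 USD
1.1291 USD ÷ 0.71082 = 1.58845 AUD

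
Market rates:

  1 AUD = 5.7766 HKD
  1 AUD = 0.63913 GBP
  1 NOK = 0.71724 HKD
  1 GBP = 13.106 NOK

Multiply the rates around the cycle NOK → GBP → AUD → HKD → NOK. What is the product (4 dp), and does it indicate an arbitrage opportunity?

Around NOK → GBP → AUD → HKD → NOK: 1 ÷ 13.106 ÷ 0.63913 × 5.7766 ÷ 0.71724 = 0.961498
Product < 1; profitable direction is NOK → HKD → AUD → GBP → NOK.

0.9615 (arbitrage exists)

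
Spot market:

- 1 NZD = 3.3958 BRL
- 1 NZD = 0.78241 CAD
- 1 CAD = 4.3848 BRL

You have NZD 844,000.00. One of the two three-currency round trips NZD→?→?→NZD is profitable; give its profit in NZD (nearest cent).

Profitable loop is NZD → CAD → BRL → NZD:
NZD 844,000.00 × 0.78241 = CAD 660,354.04
CAD 660,354.04 × 4.3848 = BRL 2,895,520.39
BRL 2,895,520.39 ÷ 3.3958 = NZD 852,676.95
Profit = NZD 852,676.95 − NZD 844,000.00

Profit: NZD 8,676.95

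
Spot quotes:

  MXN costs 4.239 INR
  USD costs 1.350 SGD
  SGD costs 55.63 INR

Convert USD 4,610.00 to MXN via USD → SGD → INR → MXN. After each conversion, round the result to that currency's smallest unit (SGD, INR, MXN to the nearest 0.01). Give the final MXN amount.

MXN 81,673.34

USD 4,610.00 × 1.350 = SGD 6,223.50
SGD 6,223.50 × 55.63 = INR 346,213.30
INR 346,213.30 ÷ 4.239 = MXN 81,673.34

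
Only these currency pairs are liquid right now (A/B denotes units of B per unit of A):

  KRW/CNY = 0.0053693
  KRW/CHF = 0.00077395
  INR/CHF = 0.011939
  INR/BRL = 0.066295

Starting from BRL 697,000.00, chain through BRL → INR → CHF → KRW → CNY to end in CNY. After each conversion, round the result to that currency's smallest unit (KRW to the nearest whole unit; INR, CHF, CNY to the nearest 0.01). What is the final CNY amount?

BRL 697,000.00 ÷ 0.066295 = INR 10,513,613.39
INR 10,513,613.39 × 0.011939 = CHF 125,522.03
CHF 125,522.03 ÷ 0.00077395 = KRW 162,183,642
KRW 162,183,642 × 0.0053693 = CNY 870,812.63

CNY 870,812.63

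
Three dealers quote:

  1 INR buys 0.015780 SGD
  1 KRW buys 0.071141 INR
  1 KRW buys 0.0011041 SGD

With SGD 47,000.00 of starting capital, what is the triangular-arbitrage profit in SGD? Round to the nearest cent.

Profit: SGD 787.73

Profitable loop is SGD → KRW → INR → SGD:
SGD 47,000.00 ÷ 0.0011041 = KRW 42,568,608
KRW 42,568,608 × 0.071141 = INR 3,028,373.34
INR 3,028,373.34 × 0.015780 = SGD 47,787.73
Profit = SGD 47,787.73 − SGD 47,000.00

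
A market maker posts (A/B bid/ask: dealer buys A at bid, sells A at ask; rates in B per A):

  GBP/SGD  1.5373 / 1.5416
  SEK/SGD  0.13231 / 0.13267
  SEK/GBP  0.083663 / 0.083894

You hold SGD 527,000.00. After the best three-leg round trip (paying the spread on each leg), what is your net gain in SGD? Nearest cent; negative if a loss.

Net profit: SGD 12,138.92

Best loop SGD → GBP → SEK → SGD:
SGD 527,000.00 ÷ 1.5416 (buy GBP at ask) = GBP 341,852.62
GBP 341,852.62 ÷ 0.083894 (buy SEK at ask) = SEK 4,074,816.09
SEK 4,074,816.09 × 0.13231 (sell SEK at bid) = SGD 539,138.92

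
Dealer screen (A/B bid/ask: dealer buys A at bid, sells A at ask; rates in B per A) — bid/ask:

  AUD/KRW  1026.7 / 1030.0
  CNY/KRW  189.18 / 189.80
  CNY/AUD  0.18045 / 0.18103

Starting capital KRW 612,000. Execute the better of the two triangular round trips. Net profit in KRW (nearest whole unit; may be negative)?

Net profit: KRW 8,925

Best loop KRW → AUD → CNY → KRW:
KRW 612,000 ÷ 1030.0 (buy AUD at ask) = AUD 594.17
AUD 594.17 ÷ 0.18103 (buy CNY at ask) = CNY 3,282.19
CNY 3,282.19 × 189.18 (sell CNY at bid) = KRW 620,925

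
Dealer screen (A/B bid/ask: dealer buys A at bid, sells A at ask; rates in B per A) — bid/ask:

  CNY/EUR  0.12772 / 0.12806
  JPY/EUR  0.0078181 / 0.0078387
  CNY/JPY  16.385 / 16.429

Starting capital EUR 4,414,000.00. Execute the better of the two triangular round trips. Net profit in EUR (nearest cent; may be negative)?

Best loop EUR → CNY → JPY → EUR:
EUR 4,414,000.00 ÷ 0.12806 (buy CNY at ask) = CNY 34,468,218.02
CNY 34,468,218.02 × 16.385 (sell CNY at bid) = JPY 564,761,752
JPY 564,761,752 × 0.0078181 (sell JPY at bid) = EUR 4,415,363.86

Net profit: EUR 1,363.86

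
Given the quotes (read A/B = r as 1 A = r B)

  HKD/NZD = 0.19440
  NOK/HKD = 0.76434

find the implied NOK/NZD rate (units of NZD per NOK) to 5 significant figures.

NOK/NZD = 0.14859

1 NOK × 0.76434 = 0.76434 HKD
0.76434 HKD × 0.19440 = 0.148588 NZD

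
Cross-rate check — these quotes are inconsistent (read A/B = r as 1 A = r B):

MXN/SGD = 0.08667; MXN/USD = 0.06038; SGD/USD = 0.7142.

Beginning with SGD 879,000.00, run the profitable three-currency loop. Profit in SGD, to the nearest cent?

Profitable loop is SGD → USD → MXN → SGD:
SGD 879,000.00 × 0.7142 = USD 627,781.80
USD 627,781.80 ÷ 0.06038 = MXN 10,397,181.19
MXN 10,397,181.19 × 0.08667 = SGD 901,123.69
Profit = SGD 901,123.69 − SGD 879,000.00

Profit: SGD 22,123.69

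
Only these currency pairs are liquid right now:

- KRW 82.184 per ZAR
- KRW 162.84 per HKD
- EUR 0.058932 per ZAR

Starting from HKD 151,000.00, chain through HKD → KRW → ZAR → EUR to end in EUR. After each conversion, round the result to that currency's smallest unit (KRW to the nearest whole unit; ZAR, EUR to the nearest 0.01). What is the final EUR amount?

EUR 17,632.01

HKD 151,000.00 × 162.84 = KRW 24,588,840
KRW 24,588,840 ÷ 82.184 = ZAR 299,192.54
ZAR 299,192.54 × 0.058932 = EUR 17,632.01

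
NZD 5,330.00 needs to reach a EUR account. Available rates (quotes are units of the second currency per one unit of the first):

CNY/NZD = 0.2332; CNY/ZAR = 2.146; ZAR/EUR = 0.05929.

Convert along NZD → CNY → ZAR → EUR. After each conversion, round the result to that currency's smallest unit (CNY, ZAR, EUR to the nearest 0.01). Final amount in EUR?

NZD 5,330.00 ÷ 0.2332 = CNY 22,855.92
CNY 22,855.92 × 2.146 = ZAR 49,048.80
ZAR 49,048.80 × 0.05929 = EUR 2,908.10

EUR 2,908.10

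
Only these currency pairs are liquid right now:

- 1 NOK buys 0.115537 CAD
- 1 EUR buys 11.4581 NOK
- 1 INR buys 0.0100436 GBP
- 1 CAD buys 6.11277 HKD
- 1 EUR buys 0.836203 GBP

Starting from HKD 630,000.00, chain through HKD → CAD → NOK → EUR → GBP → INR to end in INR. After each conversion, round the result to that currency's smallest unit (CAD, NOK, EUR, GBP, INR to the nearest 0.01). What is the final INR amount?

INR 6,481,732.65

HKD 630,000.00 ÷ 6.11277 = CAD 103,062.93
CAD 103,062.93 ÷ 0.115537 = NOK 892,033.98
NOK 892,033.98 ÷ 11.4581 = EUR 77,851.82
EUR 77,851.82 × 0.836203 = GBP 65,099.93
GBP 65,099.93 ÷ 0.0100436 = INR 6,481,732.65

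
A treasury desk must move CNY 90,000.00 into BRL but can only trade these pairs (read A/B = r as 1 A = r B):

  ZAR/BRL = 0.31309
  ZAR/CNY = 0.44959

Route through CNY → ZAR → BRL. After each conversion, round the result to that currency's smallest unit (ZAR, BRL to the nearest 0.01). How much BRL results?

CNY 90,000.00 ÷ 0.44959 = ZAR 200,182.39
ZAR 200,182.39 × 0.31309 = BRL 62,675.10

BRL 62,675.10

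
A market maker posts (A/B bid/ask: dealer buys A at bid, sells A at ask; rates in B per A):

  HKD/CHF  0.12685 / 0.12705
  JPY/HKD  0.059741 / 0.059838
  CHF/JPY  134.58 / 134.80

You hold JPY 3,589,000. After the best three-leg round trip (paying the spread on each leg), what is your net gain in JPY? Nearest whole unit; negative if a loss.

Best loop JPY → HKD → CHF → JPY:
JPY 3,589,000 × 0.059741 (sell JPY at bid) = HKD 214,410.45
HKD 214,410.45 × 0.12685 (sell HKD at bid) = CHF 27,197.97
CHF 27,197.97 × 134.58 (sell CHF at bid) = JPY 3,660,302

Net profit: JPY 71,302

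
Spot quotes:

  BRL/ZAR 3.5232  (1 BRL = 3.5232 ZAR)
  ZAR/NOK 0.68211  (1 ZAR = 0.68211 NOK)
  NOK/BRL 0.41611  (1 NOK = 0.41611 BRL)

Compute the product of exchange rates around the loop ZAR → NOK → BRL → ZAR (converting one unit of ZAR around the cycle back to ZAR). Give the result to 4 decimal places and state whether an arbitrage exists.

Around ZAR → NOK → BRL → ZAR: 1 × 0.68211 × 0.41611 × 3.5232 = 1.000000
Product ≈ 1 (deviation 0.000%, within rounding noise).

1.0000 (no arbitrage)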